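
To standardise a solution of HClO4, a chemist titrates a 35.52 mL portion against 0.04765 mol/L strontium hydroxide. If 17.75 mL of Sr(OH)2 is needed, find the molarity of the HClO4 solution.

0.0476 M

n(Sr(OH)2) delivered = 0.04765 x 0.01775 = 0.0008458 mol.
The reaction is 2 HClO4 + 1 Sr(OH)2, so n(HClO4) = 0.0008458 x 2/1 = 0.001692 mol.
[HClO4] = 0.001692 mol / 0.03552 L = 0.0476 M.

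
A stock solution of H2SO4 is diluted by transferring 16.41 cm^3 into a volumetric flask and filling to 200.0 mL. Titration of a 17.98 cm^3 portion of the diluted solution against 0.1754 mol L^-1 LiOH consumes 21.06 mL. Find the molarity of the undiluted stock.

n(LiOH) = 0.1754 x 0.02106 = 0.003694 mol.
n(H2SO4) in the aliquot = 0.003694 x 1/2 = 0.001847 mol.
[diluted H2SO4] = 0.001847 / 0.01798 = 0.1027 M.
Dilution factor = 200.0/16.41 = 12.19, so [stock] = 0.1027 x 12.19 = 1.25 M.

1.25 M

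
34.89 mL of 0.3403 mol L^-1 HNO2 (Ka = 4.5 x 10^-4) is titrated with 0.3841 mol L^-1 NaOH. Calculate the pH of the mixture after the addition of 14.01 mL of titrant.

Initial n(HNO2) = 0.3403 x 0.03489 = 0.01187 mol.
n(NaOH) added = 0.3841 x 0.01401 = 0.005381 mol, converting that many moles of HNO2 to NO2-.
Remaining n(HNO2) = 0.006492 mol; n(NO2-) = 0.005381 mol.
By Henderson-Hasselbalch, pH = pKa + log([A^-]/[HA]) = 3.35 + log(0.005381/0.006492) = 3.35 + (-0.08) = 3.27.

3.27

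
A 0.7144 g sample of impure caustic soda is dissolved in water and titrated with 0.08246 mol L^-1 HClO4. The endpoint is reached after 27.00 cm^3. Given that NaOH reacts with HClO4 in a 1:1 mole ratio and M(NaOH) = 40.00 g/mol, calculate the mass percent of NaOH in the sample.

n(HClO4) = 0.08246 x 0.02700 = 0.002226 mol.
n(NaOH) = 0.002226 / 1 = 0.002226 mol.
mass of NaOH = 0.002226 x 40.00 = 0.08906 g.
% purity = 0.08906 / 0.7144 x 100 = 12.5%.

12.5%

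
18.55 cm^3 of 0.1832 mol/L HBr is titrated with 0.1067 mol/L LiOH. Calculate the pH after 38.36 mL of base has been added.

n(acid) = 0.1832 x 0.01855 = 0.003398 mol; n(LiOH) added = 0.1067 x 0.03836 = 0.004093 mol.
Base is in excess by 0.004093 - 0.003398 = 0.0006947 mol in a total volume of 0.05691 L.
[OH^-] = 0.0006947/0.05691 = 0.01221 M, so pOH = 1.91 and pH = 14.00 - 1.91 = 12.09.

12.09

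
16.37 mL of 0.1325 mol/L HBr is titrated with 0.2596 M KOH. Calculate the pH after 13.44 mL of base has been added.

12.65

n(acid) = 0.1325 x 0.01637 = 0.002169 mol; n(KOH) added = 0.2596 x 0.01344 = 0.003489 mol.
Base is in excess by 0.003489 - 0.002169 = 0.001320 mol in a total volume of 0.02981 L.
[OH^-] = 0.001320/0.02981 = 0.04428 M, so pOH = 1.35 and pH = 14.00 - 1.35 = 12.65.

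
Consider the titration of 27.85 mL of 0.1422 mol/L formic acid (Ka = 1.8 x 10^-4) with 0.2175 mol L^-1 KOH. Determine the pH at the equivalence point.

8.34

n(HCOOH) = 0.1422 x 0.02785 = 0.003960 mol; V(KOH) at equivalence = 0.003960/0.2175 = 0.01821 L.
At equivalence all the acid is converted to HCOO-; total volume = 0.02785 + 0.01821 = 0.04606 L, so [HCOO-] = 0.003960/0.04606 = 0.08598 M.
Kb = Kw/Ka = 1.0e-14 / 1.8 x 10^-4 = 5.56e-11.
[OH^-] = sqrt(Kb x [HCOO-]) = sqrt(5.56e-11 x 0.08598) = 2.19e-6 M.
pOH = 5.66, so pH = 14.00 - 5.66 = 8.34.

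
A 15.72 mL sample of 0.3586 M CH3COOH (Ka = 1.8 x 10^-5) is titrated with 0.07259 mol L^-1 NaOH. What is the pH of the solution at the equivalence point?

n(CH3COOH) = 0.3586 x 0.01572 = 0.005637 mol; V(NaOH) at equivalence = 0.005637/0.07259 = 0.07766 L.
At equivalence all the acid is converted to CH3COO-; total volume = 0.01572 + 0.07766 = 0.09338 L, so [CH3COO-] = 0.005637/0.09338 = 0.06037 M.
Kb = Kw/Ka = 1.0e-14 / 1.8 x 10^-5 = 5.56e-10.
[OH^-] = sqrt(Kb x [CH3COO-]) = sqrt(5.56e-10 x 0.06037) = 5.79e-6 M.
pOH = 5.24, so pH = 14.00 - 5.24 = 8.76.

8.76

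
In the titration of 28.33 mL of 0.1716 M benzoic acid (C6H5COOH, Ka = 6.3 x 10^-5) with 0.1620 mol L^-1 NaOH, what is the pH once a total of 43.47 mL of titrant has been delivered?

n(acid) = 0.1716 x 0.02833 = 0.004861 mol; n(NaOH) added = 0.1620 x 0.04347 = 0.007042 mol.
Base is in excess by 0.007042 - 0.004861 = 0.002181 mol in a total volume of 0.07180 L.
[OH^-] = 0.002181/0.07180 = 0.03037 M, so pOH = 1.52 and pH = 14.00 - 1.52 = 12.48.

12.48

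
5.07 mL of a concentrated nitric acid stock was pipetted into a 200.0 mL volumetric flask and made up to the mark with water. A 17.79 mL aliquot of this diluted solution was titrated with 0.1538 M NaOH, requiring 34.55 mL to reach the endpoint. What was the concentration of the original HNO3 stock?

11.8 M

n(NaOH) = 0.1538 x 0.03455 = 0.005314 mol.
n(HNO3) in the aliquot = 0.005314 mol.
[diluted HNO3] = 0.005314 / 0.01779 = 0.2987 M.
Dilution factor = 200.0/5.070 = 39.45, so [stock] = 0.2987 x 39.45 = 11.8 M.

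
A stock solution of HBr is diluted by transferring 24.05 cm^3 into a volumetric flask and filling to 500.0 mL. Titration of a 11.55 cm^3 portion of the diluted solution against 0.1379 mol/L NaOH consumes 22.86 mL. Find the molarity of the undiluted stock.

5.67 M

n(NaOH) = 0.1379 x 0.02286 = 0.003152 mol.
n(HBr) in the aliquot = 0.003152 mol.
[diluted HBr] = 0.003152 / 0.01155 = 0.2729 M.
Dilution factor = 500.0/24.05 = 20.79, so [stock] = 0.2729 x 20.79 = 5.67 M.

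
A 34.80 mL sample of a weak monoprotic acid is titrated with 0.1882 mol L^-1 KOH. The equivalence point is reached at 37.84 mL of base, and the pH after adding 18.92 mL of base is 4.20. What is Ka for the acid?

18.92 mL is half of the equivalence volume, so this is the half-equivalence point where [HA] = [A^-].
At half-equivalence pH = pKa, so pKa = 4.20.
Ka = 10^(-4.20) = 6.3 x 10^-5.

6.3 x 10^-5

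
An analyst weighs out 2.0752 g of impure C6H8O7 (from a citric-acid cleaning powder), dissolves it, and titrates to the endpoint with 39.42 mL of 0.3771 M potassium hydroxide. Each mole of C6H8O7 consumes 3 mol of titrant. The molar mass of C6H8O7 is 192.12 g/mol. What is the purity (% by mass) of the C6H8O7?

45.9%

n(KOH) = 0.3771 x 0.03942 = 0.01487 mol.
n(C6H8O7) = 0.01487 / 3 = 0.004955 mol.
mass of C6H8O7 = 0.004955 x 192.12 = 0.9520 g.
% purity = 0.9520 / 2.0752 x 100 = 45.9%.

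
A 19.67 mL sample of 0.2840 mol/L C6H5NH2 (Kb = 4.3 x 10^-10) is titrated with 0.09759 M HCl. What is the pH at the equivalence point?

n(C6H5NH2) = 0.2840 x 0.01967 = 0.005586 mol; V(HCl) at equivalence = 0.005586/0.09759 = 0.05724 L.
At equivalence the base is fully converted to C6H5NH3+; total volume = 0.07691 L, so [C6H5NH3+] = 0.005586/0.07691 = 0.07263 M.
Ka(C6H5NH3+) = Kw/Kb = 1.0e-14 / 4.3 x 10^-10 = 2.33e-5.
[H^+] = sqrt(Ka x [C6H5NH3+]) = sqrt(2.33e-5 x 0.07263) = 0.00130 M.
pH = -log(0.00130) = 2.89.

2.89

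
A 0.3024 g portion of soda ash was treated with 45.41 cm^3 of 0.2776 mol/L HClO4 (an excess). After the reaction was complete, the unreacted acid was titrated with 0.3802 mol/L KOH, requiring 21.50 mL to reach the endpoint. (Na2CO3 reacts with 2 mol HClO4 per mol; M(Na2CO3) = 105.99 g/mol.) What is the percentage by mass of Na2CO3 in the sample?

Total n(HClO4) added = 0.2776 x 0.04541 = 0.01261 mol.
n(KOH) used = 0.3802 x 0.02150 = 0.008174 mol, which equals the excess n(HClO4).
So n(HClO4) consumed by the sample = 0.01261 - 0.008174 = 0.004432 mol.
n(Na2CO3) = 0.004432 / 2 = 0.002216 mol.
mass Na2CO3 = 0.002216 x 105.99 = 0.2348 g, so %Na2CO3 = 0.2348/0.3024 x 100 = 77.7%.

77.7%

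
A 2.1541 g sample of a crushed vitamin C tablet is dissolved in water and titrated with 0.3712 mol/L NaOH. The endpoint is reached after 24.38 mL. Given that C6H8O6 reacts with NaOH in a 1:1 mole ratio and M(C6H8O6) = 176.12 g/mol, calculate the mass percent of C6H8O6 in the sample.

n(NaOH) = 0.3712 x 0.02438 = 0.009050 mol.
n(C6H8O6) = 0.009050 / 1 = 0.009050 mol.
mass of C6H8O6 = 0.009050 x 176.12 = 1.594 g.
% purity = 1.594 / 2.1541 x 100 = 74.0%.

74.0%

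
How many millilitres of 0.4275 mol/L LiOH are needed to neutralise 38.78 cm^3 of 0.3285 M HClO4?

29.8 mL

n(HClO4) = 0.3285 mol/L x 0.03878 L = 0.01274 mol.
At equivalence n(LiOH) = n(HClO4) = 0.01274 mol.
V(LiOH) = 0.01274 / 0.4275 = 0.02980 L = 29.8 mL.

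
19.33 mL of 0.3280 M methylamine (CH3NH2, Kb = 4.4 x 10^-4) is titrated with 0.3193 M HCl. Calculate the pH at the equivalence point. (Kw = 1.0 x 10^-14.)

5.72

n(CH3NH2) = 0.3280 x 0.01933 = 0.006340 mol; V(HCl) at equivalence = 0.006340/0.3193 = 0.01986 L.
At equivalence the base is fully converted to CH3NH3+; total volume = 0.03919 L, so [CH3NH3+] = 0.006340/0.03919 = 0.1618 M.
Ka(CH3NH3+) = Kw/Kb = 1.0e-14 / 4.4 x 10^-4 = 2.27e-11.
[H^+] = sqrt(Ka x [CH3NH3+]) = sqrt(2.27e-11 x 0.1618) = 1.92e-6 M.
pH = -log(1.92e-6) = 5.72.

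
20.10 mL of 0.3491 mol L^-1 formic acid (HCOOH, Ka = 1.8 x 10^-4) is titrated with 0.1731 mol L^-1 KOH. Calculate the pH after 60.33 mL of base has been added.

n(acid) = 0.3491 x 0.02010 = 0.007017 mol; n(KOH) added = 0.1731 x 0.06033 = 0.01044 mol.
Base is in excess by 0.01044 - 0.007017 = 0.003426 mol in a total volume of 0.08043 L.
[OH^-] = 0.003426/0.08043 = 0.04260 M, so pOH = 1.37 and pH = 14.00 - 1.37 = 12.63.

12.63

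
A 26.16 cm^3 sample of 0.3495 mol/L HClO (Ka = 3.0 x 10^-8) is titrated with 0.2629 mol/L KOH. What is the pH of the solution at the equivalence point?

10.35

n(HClO) = 0.3495 x 0.02616 = 0.009143 mol; V(KOH) at equivalence = 0.009143/0.2629 = 0.03478 L.
At equivalence all the acid is converted to ClO-; total volume = 0.02616 + 0.03478 = 0.06094 L, so [ClO-] = 0.009143/0.06094 = 0.1500 M.
Kb = Kw/Ka = 1.0e-14 / 3.0 x 10^-8 = 3.33e-7.
[OH^-] = sqrt(Kb x [ClO-]) = sqrt(3.33e-7 x 0.1500) = 0.000224 M.
pOH = 3.65, so pH = 14.00 - 3.65 = 10.35.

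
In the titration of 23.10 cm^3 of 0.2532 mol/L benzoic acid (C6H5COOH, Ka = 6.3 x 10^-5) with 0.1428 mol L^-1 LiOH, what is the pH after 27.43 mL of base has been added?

4.51

Initial n(C6H5COOH) = 0.2532 x 0.02310 = 0.005849 mol.
n(LiOH) added = 0.1428 x 0.02743 = 0.003917 mol, converting that many moles of C6H5COOH to C6H5COO-.
Remaining n(C6H5COOH) = 0.001932 mol; n(C6H5COO-) = 0.003917 mol.
By Henderson-Hasselbalch, pH = pKa + log([A^-]/[HA]) = 4.20 + log(0.003917/0.001932) = 4.20 + (+0.31) = 4.51.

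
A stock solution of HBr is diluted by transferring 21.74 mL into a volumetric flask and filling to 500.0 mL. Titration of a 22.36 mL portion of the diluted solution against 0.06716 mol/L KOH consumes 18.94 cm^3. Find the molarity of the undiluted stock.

n(KOH) = 0.06716 x 0.01894 = 0.001272 mol.
n(HBr) in the aliquot = 0.001272 mol.
[diluted HBr] = 0.001272 / 0.02236 = 0.05689 M.
Dilution factor = 500.0/21.74 = 23.00, so [stock] = 0.05689 x 23.00 = 1.31 M.

1.31 M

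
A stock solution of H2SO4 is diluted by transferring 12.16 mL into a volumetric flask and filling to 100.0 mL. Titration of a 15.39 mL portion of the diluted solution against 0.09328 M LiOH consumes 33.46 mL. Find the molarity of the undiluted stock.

n(LiOH) = 0.09328 x 0.03346 = 0.003121 mol.
n(H2SO4) in the aliquot = 0.003121 x 1/2 = 0.001561 mol.
[diluted H2SO4] = 0.001561 / 0.01539 = 0.1014 M.
Dilution factor = 100.0/12.16 = 8.224, so [stock] = 0.1014 x 8.224 = 0.834 M.

0.834 M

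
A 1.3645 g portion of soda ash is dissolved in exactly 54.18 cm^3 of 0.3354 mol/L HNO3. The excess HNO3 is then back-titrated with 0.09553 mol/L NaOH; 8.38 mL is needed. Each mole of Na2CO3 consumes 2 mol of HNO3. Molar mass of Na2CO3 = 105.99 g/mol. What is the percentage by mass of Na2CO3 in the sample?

67.5%

Total n(HNO3) added = 0.3354 x 0.05418 = 0.01817 mol.
n(NaOH) used = 0.09553 x 0.008380 = 0.0008005 mol, which equals the excess n(HNO3).
So n(HNO3) consumed by the sample = 0.01817 - 0.0008005 = 0.01737 mol.
n(Na2CO3) = 0.01737 / 2 = 0.008686 mol.
mass Na2CO3 = 0.008686 x 105.99 = 0.9206 g, so %Na2CO3 = 0.9206/1.3645 x 100 = 67.5%.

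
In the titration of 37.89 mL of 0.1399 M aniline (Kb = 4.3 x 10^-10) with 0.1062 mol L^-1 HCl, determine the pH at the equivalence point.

2.93

n(C6H5NH2) = 0.1399 x 0.03789 = 0.005301 mol; V(HCl) at equivalence = 0.005301/0.1062 = 0.04991 L.
At equivalence the base is fully converted to C6H5NH3+; total volume = 0.08780 L, so [C6H5NH3+] = 0.005301/0.08780 = 0.06037 M.
Ka(C6H5NH3+) = Kw/Kb = 1.0e-14 / 4.3 x 10^-10 = 2.33e-5.
[H^+] = sqrt(Ka x [C6H5NH3+]) = sqrt(2.33e-5 x 0.06037) = 0.00118 M.
pH = -log(0.00118) = 2.93.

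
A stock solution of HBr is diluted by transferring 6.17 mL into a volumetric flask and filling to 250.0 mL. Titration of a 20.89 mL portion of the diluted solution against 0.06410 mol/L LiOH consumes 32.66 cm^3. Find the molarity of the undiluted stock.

n(LiOH) = 0.06410 x 0.03266 = 0.002094 mol.
n(HBr) in the aliquot = 0.002094 mol.
[diluted HBr] = 0.002094 / 0.02089 = 0.1002 M.
Dilution factor = 250.0/6.170 = 40.52, so [stock] = 0.1002 x 40.52 = 4.06 M.

4.06 M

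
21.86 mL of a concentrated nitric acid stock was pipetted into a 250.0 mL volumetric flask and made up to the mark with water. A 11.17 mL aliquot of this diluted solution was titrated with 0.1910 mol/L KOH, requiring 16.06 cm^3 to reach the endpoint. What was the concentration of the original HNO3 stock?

3.14 M

n(KOH) = 0.1910 x 0.01606 = 0.003067 mol.
n(HNO3) in the aliquot = 0.003067 mol.
[diluted HNO3] = 0.003067 / 0.01117 = 0.2746 M.
Dilution factor = 250.0/21.86 = 11.44, so [stock] = 0.2746 x 11.44 = 3.14 M.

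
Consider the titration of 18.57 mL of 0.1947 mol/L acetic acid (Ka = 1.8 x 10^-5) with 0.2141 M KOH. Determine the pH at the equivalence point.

n(CH3COOH) = 0.1947 x 0.01857 = 0.003616 mol; V(KOH) at equivalence = 0.003616/0.2141 = 0.01689 L.
At equivalence all the acid is converted to CH3COO-; total volume = 0.01857 + 0.01689 = 0.03546 L, so [CH3COO-] = 0.003616/0.03546 = 0.1020 M.
Kb = Kw/Ka = 1.0e-14 / 1.8 x 10^-5 = 5.56e-10.
[OH^-] = sqrt(Kb x [CH3COO-]) = sqrt(5.56e-10 x 0.1020) = 7.53e-6 M.
pOH = 5.12, so pH = 14.00 - 5.12 = 8.88.

8.88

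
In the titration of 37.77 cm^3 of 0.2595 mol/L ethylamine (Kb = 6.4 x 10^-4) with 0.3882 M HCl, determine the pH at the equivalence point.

5.81

n(C2H5NH2) = 0.2595 x 0.03777 = 0.009801 mol; V(HCl) at equivalence = 0.009801/0.3882 = 0.02525 L.
At equivalence the base is fully converted to C2H5NH3+; total volume = 0.06302 L, so [C2H5NH3+] = 0.009801/0.06302 = 0.1555 M.
Ka(C2H5NH3+) = Kw/Kb = 1.0e-14 / 6.4 x 10^-4 = 1.56e-11.
[H^+] = sqrt(Ka x [C2H5NH3+]) = sqrt(1.56e-11 x 0.1555) = 1.56e-6 M.
pH = -log(1.56e-6) = 5.81.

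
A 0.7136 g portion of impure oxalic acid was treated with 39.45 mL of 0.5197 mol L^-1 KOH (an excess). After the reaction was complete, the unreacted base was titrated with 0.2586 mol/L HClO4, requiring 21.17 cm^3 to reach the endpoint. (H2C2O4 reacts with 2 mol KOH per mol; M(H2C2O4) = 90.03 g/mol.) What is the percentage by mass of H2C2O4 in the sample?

94.8%

Total n(KOH) added = 0.5197 x 0.03945 = 0.02050 mol.
n(HClO4) used = 0.2586 x 0.02117 = 0.005475 mol, which equals the excess n(KOH).
So n(KOH) consumed by the sample = 0.02050 - 0.005475 = 0.01503 mol.
n(H2C2O4) = 0.01503 / 2 = 0.007514 mol.
mass H2C2O4 = 0.007514 x 90.03 = 0.6765 g, so %H2C2O4 = 0.6765/0.7136 x 100 = 94.8%.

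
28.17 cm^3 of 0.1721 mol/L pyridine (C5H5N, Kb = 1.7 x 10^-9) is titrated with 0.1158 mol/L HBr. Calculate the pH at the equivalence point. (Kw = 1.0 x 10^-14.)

3.20

n(C5H5N) = 0.1721 x 0.02817 = 0.004848 mol; V(HBr) at equivalence = 0.004848/0.1158 = 0.04187 L.
At equivalence the base is fully converted to C5H5NH+; total volume = 0.07004 L, so [C5H5NH+] = 0.004848/0.07004 = 0.06922 M.
Ka(C5H5NH+) = Kw/Kb = 1.0e-14 / 1.7 x 10^-9 = 5.88e-6.
[H^+] = sqrt(Ka x [C5H5NH+]) = sqrt(5.88e-6 x 0.06922) = 0.000638 M.
pH = -log(0.000638) = 3.20.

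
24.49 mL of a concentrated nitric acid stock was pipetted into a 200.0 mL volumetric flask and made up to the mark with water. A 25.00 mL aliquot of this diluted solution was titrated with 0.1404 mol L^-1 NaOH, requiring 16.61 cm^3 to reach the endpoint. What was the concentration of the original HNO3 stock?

0.762 M

n(NaOH) = 0.1404 x 0.01661 = 0.002332 mol.
n(HNO3) in the aliquot = 0.002332 mol.
[diluted HNO3] = 0.002332 / 0.02500 = 0.09328 M.
Dilution factor = 200.0/24.49 = 8.167, so [stock] = 0.09328 x 8.167 = 0.762 M.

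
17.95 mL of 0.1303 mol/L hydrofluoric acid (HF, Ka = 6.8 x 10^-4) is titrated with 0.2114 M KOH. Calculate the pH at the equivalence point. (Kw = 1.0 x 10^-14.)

8.04

n(HF) = 0.1303 x 0.01795 = 0.002339 mol; V(KOH) at equivalence = 0.002339/0.2114 = 0.01106 L.
At equivalence all the acid is converted to F-; total volume = 0.01795 + 0.01106 = 0.02901 L, so [F-] = 0.002339/0.02901 = 0.08061 M.
Kb = Kw/Ka = 1.0e-14 / 6.8 x 10^-4 = 1.47e-11.
[OH^-] = sqrt(Kb x [F-]) = sqrt(1.47e-11 x 0.08061) = 1.09e-6 M.
pOH = 5.96, so pH = 14.00 - 5.96 = 8.04.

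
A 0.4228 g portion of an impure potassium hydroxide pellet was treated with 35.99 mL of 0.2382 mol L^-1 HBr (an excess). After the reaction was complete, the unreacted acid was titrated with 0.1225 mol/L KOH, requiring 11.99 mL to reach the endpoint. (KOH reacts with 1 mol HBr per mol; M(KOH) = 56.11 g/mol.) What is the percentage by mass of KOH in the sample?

Total n(HBr) added = 0.2382 x 0.03599 = 0.008573 mol.
n(KOH) used = 0.1225 x 0.01199 = 0.001469 mol, which equals the excess n(HBr).
So n(HBr) consumed by the sample = 0.008573 - 0.001469 = 0.007104 mol.
n(KOH) = 0.007104 / 1 = 0.007104 mol.
mass KOH = 0.007104 x 56.11 = 0.3986 g, so %KOH = 0.3986/0.4228 x 100 = 94.3%.

94.3%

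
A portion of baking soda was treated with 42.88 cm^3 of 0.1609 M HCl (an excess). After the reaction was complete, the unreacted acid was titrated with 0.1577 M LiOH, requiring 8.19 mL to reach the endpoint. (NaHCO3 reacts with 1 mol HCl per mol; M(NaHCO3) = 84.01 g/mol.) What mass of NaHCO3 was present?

Total n(HCl) added = 0.1609 x 0.04288 = 0.006899 mol.
n(LiOH) used = 0.1577 x 0.008190 = 0.001292 mol, which equals the excess n(HCl).
So n(HCl) consumed by the sample = 0.006899 - 0.001292 = 0.005608 mol.
n(NaHCO3) = 0.005608 / 1 = 0.005608 mol.
mass = 0.005608 mol x 84.01 g/mol = 0.471 g.

0.471 g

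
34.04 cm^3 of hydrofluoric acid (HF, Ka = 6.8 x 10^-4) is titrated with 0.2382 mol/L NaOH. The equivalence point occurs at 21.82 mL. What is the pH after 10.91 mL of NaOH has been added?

3.17

10.91 mL is exactly half the equivalence volume (21.82/2), i.e. the half-equivalence point.
There, n(HA) = n(A^-), so pH = pKa = -log(6.8 x 10^-4) = 3.17.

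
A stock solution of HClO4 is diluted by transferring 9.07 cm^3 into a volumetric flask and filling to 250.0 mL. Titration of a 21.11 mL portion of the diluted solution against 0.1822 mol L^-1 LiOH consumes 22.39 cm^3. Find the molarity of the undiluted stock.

5.33 M

n(LiOH) = 0.1822 x 0.02239 = 0.004079 mol.
n(HClO4) in the aliquot = 0.004079 mol.
[diluted HClO4] = 0.004079 / 0.02111 = 0.1932 M.
Dilution factor = 250.0/9.070 = 27.56, so [stock] = 0.1932 x 27.56 = 5.33 M.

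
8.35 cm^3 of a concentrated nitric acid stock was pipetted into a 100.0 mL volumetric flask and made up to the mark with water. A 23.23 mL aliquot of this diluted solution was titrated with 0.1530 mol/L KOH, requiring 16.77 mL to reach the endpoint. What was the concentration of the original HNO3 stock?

1.32 M

n(KOH) = 0.1530 x 0.01677 = 0.002566 mol.
n(HNO3) in the aliquot = 0.002566 mol.
[diluted HNO3] = 0.002566 / 0.02323 = 0.1105 M.
Dilution factor = 100.0/8.350 = 11.98, so [stock] = 0.1105 x 11.98 = 1.32 M.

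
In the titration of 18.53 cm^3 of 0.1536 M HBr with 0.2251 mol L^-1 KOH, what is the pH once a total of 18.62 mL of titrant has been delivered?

12.56

n(acid) = 0.1536 x 0.01853 = 0.002846 mol; n(KOH) added = 0.2251 x 0.01862 = 0.004191 mol.
Base is in excess by 0.004191 - 0.002846 = 0.001345 mol in a total volume of 0.03715 L.
[OH^-] = 0.001345/0.03715 = 0.03621 M, so pOH = 1.44 and pH = 14.00 - 1.44 = 12.56.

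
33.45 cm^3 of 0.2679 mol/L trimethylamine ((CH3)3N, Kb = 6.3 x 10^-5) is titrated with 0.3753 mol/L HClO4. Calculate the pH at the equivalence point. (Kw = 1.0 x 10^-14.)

5.30

n((CH3)3N) = 0.2679 x 0.03345 = 0.008961 mol; V(HClO4) at equivalence = 0.008961/0.3753 = 0.02388 L.
At equivalence the base is fully converted to (CH3)3NH+; total volume = 0.05733 L, so [(CH3)3NH+] = 0.008961/0.05733 = 0.1563 M.
Ka((CH3)3NH+) = Kw/Kb = 1.0e-14 / 6.3 x 10^-5 = 1.59e-10.
[H^+] = sqrt(Ka x [(CH3)3NH+]) = sqrt(1.59e-10 x 0.1563) = 4.98e-6 M.
pH = -log(4.98e-6) = 5.30.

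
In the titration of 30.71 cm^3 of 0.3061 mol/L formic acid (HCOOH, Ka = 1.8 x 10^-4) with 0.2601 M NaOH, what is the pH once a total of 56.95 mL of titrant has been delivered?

n(acid) = 0.3061 x 0.03071 = 0.009400 mol; n(NaOH) added = 0.2601 x 0.05695 = 0.01481 mol.
Base is in excess by 0.01481 - 0.009400 = 0.005412 mol in a total volume of 0.08766 L.
[OH^-] = 0.005412/0.08766 = 0.06174 M, so pOH = 1.21 and pH = 14.00 - 1.21 = 12.79.

12.79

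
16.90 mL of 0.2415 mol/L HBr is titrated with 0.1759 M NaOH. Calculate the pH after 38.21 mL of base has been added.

12.68

n(acid) = 0.2415 x 0.01690 = 0.004081 mol; n(NaOH) added = 0.1759 x 0.03821 = 0.006721 mol.
Base is in excess by 0.006721 - 0.004081 = 0.002640 mol in a total volume of 0.05511 L.
[OH^-] = 0.002640/0.05511 = 0.04790 M, so pOH = 1.32 and pH = 14.00 - 1.32 = 12.68.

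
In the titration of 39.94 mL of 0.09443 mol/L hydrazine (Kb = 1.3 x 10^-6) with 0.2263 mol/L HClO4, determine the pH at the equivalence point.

4.65

n(N2H4) = 0.09443 x 0.03994 = 0.003772 mol; V(HClO4) at equivalence = 0.003772/0.2263 = 0.01667 L.
At equivalence the base is fully converted to N2H5+; total volume = 0.05661 L, so [N2H5+] = 0.003772/0.05661 = 0.06663 M.
Ka(N2H5+) = Kw/Kb = 1.0e-14 / 1.3 x 10^-6 = 7.69e-9.
[H^+] = sqrt(Ka x [N2H5+]) = sqrt(7.69e-9 x 0.06663) = 2.26e-5 M.
pH = -log(2.26e-5) = 4.65.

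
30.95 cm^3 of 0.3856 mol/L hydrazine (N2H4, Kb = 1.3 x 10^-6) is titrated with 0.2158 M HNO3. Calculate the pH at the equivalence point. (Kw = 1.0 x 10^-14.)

4.49

n(N2H4) = 0.3856 x 0.03095 = 0.01193 mol; V(HNO3) at equivalence = 0.01193/0.2158 = 0.05530 L.
At equivalence the base is fully converted to N2H5+; total volume = 0.08625 L, so [N2H5+] = 0.01193/0.08625 = 0.1384 M.
Ka(N2H5+) = Kw/Kb = 1.0e-14 / 1.3 x 10^-6 = 7.69e-9.
[H^+] = sqrt(Ka x [N2H5+]) = sqrt(7.69e-9 x 0.1384) = 3.26e-5 M.
pH = -log(3.26e-5) = 4.49.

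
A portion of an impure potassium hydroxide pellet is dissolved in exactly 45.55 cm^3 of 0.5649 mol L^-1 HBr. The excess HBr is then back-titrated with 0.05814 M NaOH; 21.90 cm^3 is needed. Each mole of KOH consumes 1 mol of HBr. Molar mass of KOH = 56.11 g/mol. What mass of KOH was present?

Total n(HBr) added = 0.5649 x 0.04555 = 0.02573 mol.
n(NaOH) used = 0.05814 x 0.02190 = 0.001273 mol, which equals the excess n(HBr).
So n(HBr) consumed by the sample = 0.02573 - 0.001273 = 0.02446 mol.
n(KOH) = 0.02446 / 1 = 0.02446 mol.
mass = 0.02446 mol x 56.11 g/mol = 1.37 g.

1.37 g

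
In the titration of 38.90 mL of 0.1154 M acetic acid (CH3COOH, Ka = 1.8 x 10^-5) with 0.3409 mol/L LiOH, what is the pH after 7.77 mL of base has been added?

Initial n(CH3COOH) = 0.1154 x 0.03890 = 0.004489 mol.
n(LiOH) added = 0.3409 x 0.007770 = 0.002649 mol, converting that many moles of CH3COOH to CH3COO-.
Remaining n(CH3COOH) = 0.001840 mol; n(CH3COO-) = 0.002649 mol.
By Henderson-Hasselbalch, pH = pKa + log([A^-]/[HA]) = 4.74 + log(0.002649/0.001840) = 4.74 + (+0.16) = 4.90.

4.90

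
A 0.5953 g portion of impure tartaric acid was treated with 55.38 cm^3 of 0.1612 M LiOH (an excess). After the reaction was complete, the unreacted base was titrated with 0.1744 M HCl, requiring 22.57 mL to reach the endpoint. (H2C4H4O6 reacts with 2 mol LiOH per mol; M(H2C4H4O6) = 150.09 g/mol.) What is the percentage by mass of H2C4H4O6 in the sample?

Total n(LiOH) added = 0.1612 x 0.05538 = 0.008927 mol.
n(HCl) used = 0.1744 x 0.02257 = 0.003936 mol, which equals the excess n(LiOH).
So n(LiOH) consumed by the sample = 0.008927 - 0.003936 = 0.004991 mol.
n(H2C4H4O6) = 0.004991 / 2 = 0.002496 mol.
mass H2C4H4O6 = 0.002496 x 150.09 = 0.3746 g, so %H2C4H4O6 = 0.3746/0.5953 x 100 = 62.9%.

62.9%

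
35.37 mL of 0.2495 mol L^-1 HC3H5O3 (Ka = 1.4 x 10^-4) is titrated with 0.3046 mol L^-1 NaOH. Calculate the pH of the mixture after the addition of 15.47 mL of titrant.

Initial n(HC3H5O3) = 0.2495 x 0.03537 = 0.008825 mol.
n(NaOH) added = 0.3046 x 0.01547 = 0.004712 mol, converting that many moles of HC3H5O3 to C3H5O3-.
Remaining n(HC3H5O3) = 0.004113 mol; n(C3H5O3-) = 0.004712 mol.
By Henderson-Hasselbalch, pH = pKa + log([A^-]/[HA]) = 3.85 + log(0.004712/0.004113) = 3.85 + (+0.06) = 3.91.

3.91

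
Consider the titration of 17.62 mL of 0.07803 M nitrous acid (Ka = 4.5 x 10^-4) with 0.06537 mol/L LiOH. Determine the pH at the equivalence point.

7.95

n(HNO2) = 0.07803 x 0.01762 = 0.001375 mol; V(LiOH) at equivalence = 0.001375/0.06537 = 0.02103 L.
At equivalence all the acid is converted to NO2-; total volume = 0.01762 + 0.02103 = 0.03865 L, so [NO2-] = 0.001375/0.03865 = 0.03557 M.
Kb = Kw/Ka = 1.0e-14 / 4.5 x 10^-4 = 2.22e-11.
[OH^-] = sqrt(Kb x [NO2-]) = sqrt(2.22e-11 x 0.03557) = 8.89e-7 M.
pOH = 6.05, so pH = 14.00 - 6.05 = 7.95.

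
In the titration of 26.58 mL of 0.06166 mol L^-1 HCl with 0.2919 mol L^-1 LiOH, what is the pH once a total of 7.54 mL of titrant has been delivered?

12.22

n(acid) = 0.06166 x 0.02658 = 0.001639 mol; n(LiOH) added = 0.2919 x 0.007540 = 0.002201 mol.
Base is in excess by 0.002201 - 0.001639 = 0.0005620 mol in a total volume of 0.03412 L.
[OH^-] = 0.0005620/0.03412 = 0.01647 M, so pOH = 1.78 and pH = 14.00 - 1.78 = 12.22.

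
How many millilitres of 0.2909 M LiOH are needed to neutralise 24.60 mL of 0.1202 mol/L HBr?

n(HBr) = 0.1202 mol/L x 0.02460 L = 0.002957 mol.
At equivalence n(LiOH) = n(HBr) = 0.002957 mol.
V(LiOH) = 0.002957 / 0.2909 = 0.01016 L = 10.2 mL.

10.2 mL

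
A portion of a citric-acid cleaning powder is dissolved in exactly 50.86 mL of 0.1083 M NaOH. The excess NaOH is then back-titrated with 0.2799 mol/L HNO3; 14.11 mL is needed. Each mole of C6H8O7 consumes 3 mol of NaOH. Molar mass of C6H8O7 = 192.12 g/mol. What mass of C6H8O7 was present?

Total n(NaOH) added = 0.1083 x 0.05086 = 0.005508 mol.
n(HNO3) used = 0.2799 x 0.01411 = 0.003949 mol, which equals the excess n(NaOH).
So n(NaOH) consumed by the sample = 0.005508 - 0.003949 = 0.001559 mol.
n(C6H8O7) = 0.001559 / 3 = 0.0005196 mol.
mass = 0.0005196 mol x 192.12 g/mol = 0.0998 g.

0.0998 g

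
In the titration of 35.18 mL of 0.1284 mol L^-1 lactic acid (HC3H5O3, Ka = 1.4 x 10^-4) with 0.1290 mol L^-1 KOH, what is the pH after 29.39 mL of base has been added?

4.57

Initial n(HC3H5O3) = 0.1284 x 0.03518 = 0.004517 mol.
n(KOH) added = 0.1290 x 0.02939 = 0.003791 mol, converting that many moles of HC3H5O3 to C3H5O3-.
Remaining n(HC3H5O3) = 0.0007258 mol; n(C3H5O3-) = 0.003791 mol.
By Henderson-Hasselbalch, pH = pKa + log([A^-]/[HA]) = 3.85 + log(0.003791/0.0007258) = 3.85 + (+0.72) = 4.57.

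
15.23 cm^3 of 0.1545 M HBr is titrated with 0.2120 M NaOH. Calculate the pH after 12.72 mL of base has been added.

n(acid) = 0.1545 x 0.01523 = 0.002353 mol; n(NaOH) added = 0.2120 x 0.01272 = 0.002697 mol.
Base is in excess by 0.002697 - 0.002353 = 0.0003436 mol in a total volume of 0.02795 L.
[OH^-] = 0.0003436/0.02795 = 0.01229 M, so pOH = 1.91 and pH = 14.00 - 1.91 = 12.09.

12.09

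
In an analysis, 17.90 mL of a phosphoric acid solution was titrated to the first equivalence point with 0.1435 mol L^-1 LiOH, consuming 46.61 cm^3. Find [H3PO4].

n(LiOH) = 0.1435 x 0.04661 = 0.006689 mol.
At the first equivalence point, 1 mol OH^- react per mol H3PO4, so n(H3PO4) = 0.006689 / 1 = 0.006689 mol.
[H3PO4] = 0.006689 / 0.01790 L = 0.374 M.

0.374 M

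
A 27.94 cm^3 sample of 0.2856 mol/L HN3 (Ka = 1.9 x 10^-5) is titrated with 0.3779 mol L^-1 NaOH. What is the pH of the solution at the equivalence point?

8.97

n(HN3) = 0.2856 x 0.02794 = 0.007980 mol; V(NaOH) at equivalence = 0.007980/0.3779 = 0.02112 L.
At equivalence all the acid is converted to N3-; total volume = 0.02794 + 0.02112 = 0.04906 L, so [N3-] = 0.007980/0.04906 = 0.1627 M.
Kb = Kw/Ka = 1.0e-14 / 1.9 x 10^-5 = 5.26e-10.
[OH^-] = sqrt(Kb x [N3-]) = sqrt(5.26e-10 x 0.1627) = 9.25e-6 M.
pOH = 5.03, so pH = 14.00 - 5.03 = 8.97.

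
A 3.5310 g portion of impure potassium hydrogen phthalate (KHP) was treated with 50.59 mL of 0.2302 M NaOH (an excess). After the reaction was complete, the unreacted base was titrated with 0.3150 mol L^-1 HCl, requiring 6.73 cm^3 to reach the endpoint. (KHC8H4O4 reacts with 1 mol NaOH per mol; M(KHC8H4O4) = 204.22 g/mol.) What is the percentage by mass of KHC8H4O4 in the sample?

55.1%

Total n(NaOH) added = 0.2302 x 0.05059 = 0.01165 mol.
n(HCl) used = 0.3150 x 0.006730 = 0.002120 mol, which equals the excess n(NaOH).
So n(NaOH) consumed by the sample = 0.01165 - 0.002120 = 0.009526 mol.
n(KHC8H4O4) = 0.009526 / 1 = 0.009526 mol.
mass KHC8H4O4 = 0.009526 x 204.22 = 1.945 g, so %KHC8H4O4 = 1.945/3.5310 x 100 = 55.1%.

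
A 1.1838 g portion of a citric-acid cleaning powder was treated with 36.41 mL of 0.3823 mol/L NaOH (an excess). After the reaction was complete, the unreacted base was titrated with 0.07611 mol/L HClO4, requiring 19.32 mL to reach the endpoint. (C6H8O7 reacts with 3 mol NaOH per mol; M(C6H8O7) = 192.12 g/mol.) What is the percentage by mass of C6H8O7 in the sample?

Total n(NaOH) added = 0.3823 x 0.03641 = 0.01392 mol.
n(HClO4) used = 0.07611 x 0.01932 = 0.001470 mol, which equals the excess n(NaOH).
So n(NaOH) consumed by the sample = 0.01392 - 0.001470 = 0.01245 mol.
n(C6H8O7) = 0.01245 / 3 = 0.004150 mol.
mass C6H8O7 = 0.004150 x 192.12 = 0.7972 g, so %C6H8O7 = 0.7972/1.1838 x 100 = 67.3%.

67.3%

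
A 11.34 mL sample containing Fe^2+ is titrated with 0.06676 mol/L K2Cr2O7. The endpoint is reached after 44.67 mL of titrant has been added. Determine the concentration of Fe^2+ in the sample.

1.58 M

n(K2Cr2O7) = 0.06676 x 0.04467 = 0.002982 mol.
From the balanced equation, 1 mol K2Cr2O7 reacts with 6 mol Fe^2+, so n(Fe^2+) = 0.002982 x 6/1 = 0.01789 mol.
[Fe^2+] = 0.01789 / 0.01134 L = 1.58 M.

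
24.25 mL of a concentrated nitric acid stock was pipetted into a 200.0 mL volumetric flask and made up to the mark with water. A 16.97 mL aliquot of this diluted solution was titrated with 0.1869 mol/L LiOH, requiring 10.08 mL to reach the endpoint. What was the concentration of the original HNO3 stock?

0.916 M

n(LiOH) = 0.1869 x 0.01008 = 0.001884 mol.
n(HNO3) in the aliquot = 0.001884 mol.
[diluted HNO3] = 0.001884 / 0.01697 = 0.1110 M.
Dilution factor = 200.0/24.25 = 8.247, so [stock] = 0.1110 x 8.247 = 0.916 M.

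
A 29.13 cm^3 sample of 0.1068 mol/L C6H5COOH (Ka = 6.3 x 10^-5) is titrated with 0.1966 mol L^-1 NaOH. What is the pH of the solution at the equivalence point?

8.52

n(C6H5COOH) = 0.1068 x 0.02913 = 0.003111 mol; V(NaOH) at equivalence = 0.003111/0.1966 = 0.01582 L.
At equivalence all the acid is converted to C6H5COO-; total volume = 0.02913 + 0.01582 = 0.04495 L, so [C6H5COO-] = 0.003111/0.04495 = 0.06921 M.
Kb = Kw/Ka = 1.0e-14 / 6.3 x 10^-5 = 1.59e-10.
[OH^-] = sqrt(Kb x [C6H5COO-]) = sqrt(1.59e-10 x 0.06921) = 3.31e-6 M.
pOH = 5.48, so pH = 14.00 - 5.48 = 8.52.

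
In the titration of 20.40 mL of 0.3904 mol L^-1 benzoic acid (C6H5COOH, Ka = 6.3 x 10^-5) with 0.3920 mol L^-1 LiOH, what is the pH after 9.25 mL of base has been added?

4.12

Initial n(C6H5COOH) = 0.3904 x 0.02040 = 0.007964 mol.
n(LiOH) added = 0.3920 x 0.009250 = 0.003626 mol, converting that many moles of C6H5COOH to C6H5COO-.
Remaining n(C6H5COOH) = 0.004338 mol; n(C6H5COO-) = 0.003626 mol.
By Henderson-Hasselbalch, pH = pKa + log([A^-]/[HA]) = 4.20 + log(0.003626/0.004338) = 4.20 + (-0.08) = 4.12.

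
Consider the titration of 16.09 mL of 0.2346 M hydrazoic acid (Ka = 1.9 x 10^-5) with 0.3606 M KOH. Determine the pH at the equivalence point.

n(HN3) = 0.2346 x 0.01609 = 0.003775 mol; V(KOH) at equivalence = 0.003775/0.3606 = 0.01047 L.
At equivalence all the acid is converted to N3-; total volume = 0.01609 + 0.01047 = 0.02656 L, so [N3-] = 0.003775/0.02656 = 0.1421 M.
Kb = Kw/Ka = 1.0e-14 / 1.9 x 10^-5 = 5.26e-10.
[OH^-] = sqrt(Kb x [N3-]) = sqrt(5.26e-10 x 0.1421) = 8.65e-6 M.
pOH = 5.06, so pH = 14.00 - 5.06 = 8.94.

8.94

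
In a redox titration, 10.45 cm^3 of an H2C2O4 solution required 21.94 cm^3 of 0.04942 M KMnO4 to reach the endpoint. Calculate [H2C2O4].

n(KMnO4) = 0.04942 x 0.02194 = 0.001084 mol.
From the balanced equation, 2 mol KMnO4 reacts with 5 mol H2C2O4, so n(H2C2O4) = 0.001084 x 5/2 = 0.002711 mol.
[H2C2O4] = 0.002711 / 0.01045 L = 0.259 M.

0.259 M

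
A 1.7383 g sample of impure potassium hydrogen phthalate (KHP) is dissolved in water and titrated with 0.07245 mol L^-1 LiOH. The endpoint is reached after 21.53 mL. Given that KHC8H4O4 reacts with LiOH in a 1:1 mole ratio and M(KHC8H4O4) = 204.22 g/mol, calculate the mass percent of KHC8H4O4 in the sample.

18.3%

n(LiOH) = 0.07245 x 0.02153 = 0.001560 mol.
n(KHC8H4O4) = 0.001560 / 1 = 0.001560 mol.
mass of KHC8H4O4 = 0.001560 x 204.22 = 0.3186 g.
% purity = 0.3186 / 1.7383 x 100 = 18.3%.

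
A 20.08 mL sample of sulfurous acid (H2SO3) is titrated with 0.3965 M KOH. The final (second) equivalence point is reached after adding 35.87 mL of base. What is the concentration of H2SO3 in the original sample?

n(KOH) = 0.3965 x 0.03587 = 0.01422 mol.
At the final (second) equivalence point, 2 mol OH^- react per mol H2SO3, so n(H2SO3) = 0.01422 / 2 = 0.007111 mol.
[H2SO3] = 0.007111 / 0.02008 L = 0.354 M.

0.354 M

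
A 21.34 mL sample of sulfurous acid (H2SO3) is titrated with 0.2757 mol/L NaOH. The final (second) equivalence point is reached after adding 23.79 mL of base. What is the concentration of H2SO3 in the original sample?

0.154 M

n(NaOH) = 0.2757 x 0.02379 = 0.006559 mol.
At the final (second) equivalence point, 2 mol OH^- react per mol H2SO3, so n(H2SO3) = 0.006559 / 2 = 0.003279 mol.
[H2SO3] = 0.003279 / 0.02134 L = 0.154 M.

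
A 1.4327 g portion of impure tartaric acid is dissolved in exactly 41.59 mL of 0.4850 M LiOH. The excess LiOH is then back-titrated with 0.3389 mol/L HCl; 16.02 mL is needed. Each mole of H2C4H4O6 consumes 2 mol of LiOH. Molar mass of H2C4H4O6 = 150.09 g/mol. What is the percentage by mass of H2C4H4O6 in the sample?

Total n(LiOH) added = 0.4850 x 0.04159 = 0.02017 mol.
n(HCl) used = 0.3389 x 0.01602 = 0.005429 mol, which equals the excess n(LiOH).
So n(LiOH) consumed by the sample = 0.02017 - 0.005429 = 0.01474 mol.
n(H2C4H4O6) = 0.01474 / 2 = 0.007371 mol.
mass H2C4H4O6 = 0.007371 x 150.09 = 1.106 g, so %H2C4H4O6 = 1.106/1.4327 x 100 = 77.2%.

77.2%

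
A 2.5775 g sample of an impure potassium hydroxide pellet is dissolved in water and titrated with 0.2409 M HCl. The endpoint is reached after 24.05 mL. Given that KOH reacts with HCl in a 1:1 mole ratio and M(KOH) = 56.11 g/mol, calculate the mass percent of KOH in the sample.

12.6%

n(HCl) = 0.2409 x 0.02405 = 0.005794 mol.
n(KOH) = 0.005794 / 1 = 0.005794 mol.
mass of KOH = 0.005794 x 56.11 = 0.3251 g.
% purity = 0.3251 / 2.5775 x 100 = 12.6%.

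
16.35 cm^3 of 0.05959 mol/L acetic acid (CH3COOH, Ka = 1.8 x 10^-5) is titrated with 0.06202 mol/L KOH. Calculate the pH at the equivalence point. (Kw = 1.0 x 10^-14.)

n(CH3COOH) = 0.05959 x 0.01635 = 0.0009743 mol; V(KOH) at equivalence = 0.0009743/0.06202 = 0.01571 L.
At equivalence all the acid is converted to CH3COO-; total volume = 0.01635 + 0.01571 = 0.03206 L, so [CH3COO-] = 0.0009743/0.03206 = 0.03039 M.
Kb = Kw/Ka = 1.0e-14 / 1.8 x 10^-5 = 5.56e-10.
[OH^-] = sqrt(Kb x [CH3COO-]) = sqrt(5.56e-10 x 0.03039) = 4.11e-6 M.
pOH = 5.39, so pH = 14.00 - 5.39 = 8.61.

8.61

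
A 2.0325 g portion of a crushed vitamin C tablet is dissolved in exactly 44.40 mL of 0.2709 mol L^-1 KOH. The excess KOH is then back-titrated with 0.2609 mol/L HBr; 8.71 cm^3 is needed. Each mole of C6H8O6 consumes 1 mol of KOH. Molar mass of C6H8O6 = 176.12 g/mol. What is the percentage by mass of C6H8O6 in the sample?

84.5%

Total n(KOH) added = 0.2709 x 0.04440 = 0.01203 mol.
n(HBr) used = 0.2609 x 0.008710 = 0.002272 mol, which equals the excess n(KOH).
So n(KOH) consumed by the sample = 0.01203 - 0.002272 = 0.009756 mol.
n(C6H8O6) = 0.009756 / 1 = 0.009756 mol.
mass C6H8O6 = 0.009756 x 176.12 = 1.718 g, so %C6H8O6 = 1.718/2.0325 x 100 = 84.5%.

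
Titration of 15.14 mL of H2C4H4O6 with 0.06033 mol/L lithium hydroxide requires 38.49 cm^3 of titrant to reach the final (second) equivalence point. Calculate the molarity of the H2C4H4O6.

0.0767 M

n(LiOH) = 0.06033 x 0.03849 = 0.002322 mol.
At the final (second) equivalence point, 2 mol OH^- react per mol H2C4H4O6, so n(H2C4H4O6) = 0.002322 / 2 = 0.001161 mol.
[H2C4H4O6] = 0.001161 / 0.01514 L = 0.0767 M.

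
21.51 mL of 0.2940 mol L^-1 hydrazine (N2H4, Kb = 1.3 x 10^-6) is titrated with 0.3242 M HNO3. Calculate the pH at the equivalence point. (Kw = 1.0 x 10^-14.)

n(N2H4) = 0.2940 x 0.02151 = 0.006324 mol; V(HNO3) at equivalence = 0.006324/0.3242 = 0.01951 L.
At equivalence the base is fully converted to N2H5+; total volume = 0.04102 L, so [N2H5+] = 0.006324/0.04102 = 0.1542 M.
Ka(N2H5+) = Kw/Kb = 1.0e-14 / 1.3 x 10^-6 = 7.69e-9.
[H^+] = sqrt(Ka x [N2H5+]) = sqrt(7.69e-9 x 0.1542) = 3.44e-5 M.
pH = -log(3.44e-5) = 4.46.

4.46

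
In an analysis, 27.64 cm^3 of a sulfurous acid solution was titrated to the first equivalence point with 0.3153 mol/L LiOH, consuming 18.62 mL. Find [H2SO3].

0.212 M

n(LiOH) = 0.3153 x 0.01862 = 0.005871 mol.
At the first equivalence point, 1 mol OH^- react per mol H2SO3, so n(H2SO3) = 0.005871 / 1 = 0.005871 mol.
[H2SO3] = 0.005871 / 0.02764 L = 0.212 M.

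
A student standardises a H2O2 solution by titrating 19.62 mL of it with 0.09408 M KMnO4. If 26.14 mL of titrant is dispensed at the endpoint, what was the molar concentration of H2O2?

0.313 M

n(KMnO4) = 0.09408 x 0.02614 = 0.002459 mol.
From the balanced equation, 2 mol KMnO4 reacts with 5 mol H2O2, so n(H2O2) = 0.002459 x 5/2 = 0.006148 mol.
[H2O2] = 0.006148 / 0.01962 L = 0.313 M.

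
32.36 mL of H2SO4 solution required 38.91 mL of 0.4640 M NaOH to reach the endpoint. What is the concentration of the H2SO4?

0.279 M

n(NaOH) delivered = 0.4640 x 0.03891 = 0.01805 mol.
The reaction is 1 H2SO4 + 2 NaOH, so n(H2SO4) = 0.01805 x 1/2 = 0.009027 mol.
[H2SO4] = 0.009027 mol / 0.03236 L = 0.279 M.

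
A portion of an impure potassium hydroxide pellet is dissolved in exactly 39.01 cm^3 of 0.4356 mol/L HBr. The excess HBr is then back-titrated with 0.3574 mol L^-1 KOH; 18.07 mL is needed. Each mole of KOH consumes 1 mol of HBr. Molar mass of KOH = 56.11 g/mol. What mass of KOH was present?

Total n(HBr) added = 0.4356 x 0.03901 = 0.01699 mol.
n(KOH) used = 0.3574 x 0.01807 = 0.006458 mol, which equals the excess n(HBr).
So n(HBr) consumed by the sample = 0.01699 - 0.006458 = 0.01053 mol.
n(KOH) = 0.01053 / 1 = 0.01053 mol.
mass = 0.01053 mol x 56.11 g/mol = 0.591 g.

0.591 g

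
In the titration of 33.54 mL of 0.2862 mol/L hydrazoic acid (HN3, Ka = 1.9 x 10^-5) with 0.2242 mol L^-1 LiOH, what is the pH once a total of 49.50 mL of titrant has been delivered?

12.26

n(acid) = 0.2862 x 0.03354 = 0.009599 mol; n(LiOH) added = 0.2242 x 0.04950 = 0.01110 mol.
Base is in excess by 0.01110 - 0.009599 = 0.001499 mol in a total volume of 0.08304 L.
[OH^-] = 0.001499/0.08304 = 0.01805 M, so pOH = 1.74 and pH = 14.00 - 1.74 = 12.26.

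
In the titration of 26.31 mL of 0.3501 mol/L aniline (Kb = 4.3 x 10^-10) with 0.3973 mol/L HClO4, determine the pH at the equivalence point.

n(C6H5NH2) = 0.3501 x 0.02631 = 0.009211 mol; V(HClO4) at equivalence = 0.009211/0.3973 = 0.02318 L.
At equivalence the base is fully converted to C6H5NH3+; total volume = 0.04949 L, so [C6H5NH3+] = 0.009211/0.04949 = 0.1861 M.
Ka(C6H5NH3+) = Kw/Kb = 1.0e-14 / 4.3 x 10^-10 = 2.33e-5.
[H^+] = sqrt(Ka x [C6H5NH3+]) = sqrt(2.33e-5 x 0.1861) = 0.00208 M.
pH = -log(0.00208) = 2.68.

2.68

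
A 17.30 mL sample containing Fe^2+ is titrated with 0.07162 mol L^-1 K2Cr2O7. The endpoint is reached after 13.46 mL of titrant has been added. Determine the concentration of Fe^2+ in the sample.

0.334 M

n(K2Cr2O7) = 0.07162 x 0.01346 = 0.0009640 mol.
From the balanced equation, 1 mol K2Cr2O7 reacts with 6 mol Fe^2+, so n(Fe^2+) = 0.0009640 x 6/1 = 0.005784 mol.
[Fe^2+] = 0.005784 / 0.01730 L = 0.334 M.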